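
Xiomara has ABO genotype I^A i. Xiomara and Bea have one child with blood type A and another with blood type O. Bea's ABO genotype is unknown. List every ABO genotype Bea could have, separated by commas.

For each candidate genotype of Bea, check whether crossing it with I^A i can produce every observed child phenotype.
  I^A I^A → possible child types {A} ✗
  I^A I^B → possible child types {A, B, AB} ✗
  I^A i → possible child types {O, A} ✓
  I^B I^B → possible child types {B, AB} ✗
  I^B i → possible child types {O, A, B, AB} ✓
  i i → possible child types {O, A} ✓

I^A i, I^B i, i i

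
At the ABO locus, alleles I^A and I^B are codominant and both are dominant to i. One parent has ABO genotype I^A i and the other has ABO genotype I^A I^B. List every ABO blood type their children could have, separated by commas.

Gametes from I^A i × I^A I^B give offspring ABO genotypes I^A I^A, I^A I^B, I^A i, I^B i, i.e. phenotypes A, B, AB.

A, B, AB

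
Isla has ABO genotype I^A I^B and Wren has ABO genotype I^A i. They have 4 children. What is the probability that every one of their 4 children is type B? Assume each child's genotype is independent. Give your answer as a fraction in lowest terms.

1/256

ABO cross I^A I^B × I^A i → 1/2 A, 1/4 B, 1/4 AB.
So P(type B) = 1/4 per child.
All 4 independent: (1/4)^4 = 1/256.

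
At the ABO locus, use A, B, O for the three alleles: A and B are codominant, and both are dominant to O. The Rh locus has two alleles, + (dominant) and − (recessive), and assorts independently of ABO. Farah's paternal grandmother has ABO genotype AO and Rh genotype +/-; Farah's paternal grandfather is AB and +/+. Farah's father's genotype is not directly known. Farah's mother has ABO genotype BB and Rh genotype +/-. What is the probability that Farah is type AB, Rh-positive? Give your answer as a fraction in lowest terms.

7/16

Farah's father's ABO genotype from AO × AB: 1/4 AA, 1/4 AB, 1/4 AO, 1/4 BO.
Crossing each possibility with the mother BB and summing P(type AB): 1/4·1 + 1/4·1/2 + 1/4·1/2 + 1/4·0 = 1/2.
Similarly for Rh via the father's Rh distribution: P(Rh+) = 7/8.
Independent loci: 1/2 × 7/8 = 7/16.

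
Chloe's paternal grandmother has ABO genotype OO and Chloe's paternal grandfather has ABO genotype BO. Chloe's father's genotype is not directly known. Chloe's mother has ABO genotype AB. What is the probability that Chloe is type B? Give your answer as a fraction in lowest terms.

1/2

Chloe's father's ABO genotype from OO × BO: 1/2 BO, 1/2 OO.
Crossing each possibility with the mother AB and summing P(type B): 1/2·1/2 + 1/2·1/2 = 1/2.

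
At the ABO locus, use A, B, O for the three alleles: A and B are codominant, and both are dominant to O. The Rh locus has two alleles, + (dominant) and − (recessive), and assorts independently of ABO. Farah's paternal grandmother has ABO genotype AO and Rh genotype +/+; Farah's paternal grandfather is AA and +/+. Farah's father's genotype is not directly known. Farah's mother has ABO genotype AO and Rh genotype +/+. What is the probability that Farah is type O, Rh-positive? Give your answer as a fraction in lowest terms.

1/8

Farah's father's ABO genotype from AO × AA: 1/2 AA, 1/2 AO.
Crossing each possibility with the mother AO and summing P(type O): 1/2·0 + 1/2·1/4 = 1/8.
Similarly for Rh via the father's Rh distribution: P(Rh+) = 1.
Independent loci: 1/8 × 1 = 1/8.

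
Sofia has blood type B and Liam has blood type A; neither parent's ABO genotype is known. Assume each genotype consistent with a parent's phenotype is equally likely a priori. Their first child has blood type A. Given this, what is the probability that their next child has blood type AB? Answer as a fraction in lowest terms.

5/12

Possible genotypes: Sofia ∈ {BB, BO}; Liam ∈ {AA, AO}.
Weight each parental genotype pair by prior × P(type-A child):
  BO × AA: posterior weight 2/3; P(next child type AB) = 1/2.
  BO × AO: posterior weight 1/3; P(next child type AB) = 1/4.
Weighted sum = 5/12.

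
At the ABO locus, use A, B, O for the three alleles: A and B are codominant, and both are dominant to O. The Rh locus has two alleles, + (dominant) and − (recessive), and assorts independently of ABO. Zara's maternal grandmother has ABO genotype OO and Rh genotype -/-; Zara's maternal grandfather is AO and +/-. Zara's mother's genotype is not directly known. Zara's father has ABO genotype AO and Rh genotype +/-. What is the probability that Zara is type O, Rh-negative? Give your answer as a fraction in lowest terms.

9/64

Zara's mother's ABO genotype from OO × AO: 1/2 AO, 1/2 OO.
Crossing each possibility with the father AO and summing P(type O): 1/2·1/4 + 1/2·1/2 = 3/8.
Similarly for Rh via the mother's Rh distribution: P(Rh-) = 3/8.
Independent loci: 3/8 × 3/8 = 9/64.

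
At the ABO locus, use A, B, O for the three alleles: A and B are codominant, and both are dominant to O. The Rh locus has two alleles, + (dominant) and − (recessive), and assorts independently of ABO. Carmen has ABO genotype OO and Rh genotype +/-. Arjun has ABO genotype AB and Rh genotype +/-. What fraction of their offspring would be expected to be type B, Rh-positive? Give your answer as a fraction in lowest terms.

3/8

ABO cross OO × AB → offspring phenotypes: 1/2 A, 1/2 B.
Rh cross +/- × +/- → 3/4 Rh+, 1/4 Rh-.
Independent loci: P(type B, Rh-positive) = 1/2 × 3/4 = 3/8.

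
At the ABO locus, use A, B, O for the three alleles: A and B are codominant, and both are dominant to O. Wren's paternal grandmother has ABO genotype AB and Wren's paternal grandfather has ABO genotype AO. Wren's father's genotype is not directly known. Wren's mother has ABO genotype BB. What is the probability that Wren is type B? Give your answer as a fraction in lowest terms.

Wren's father's ABO genotype from AB × AO: 1/4 AA, 1/4 AB, 1/4 AO, 1/4 BO.
Crossing each possibility with the mother BB and summing P(type B): 1/4·0 + 1/4·1/2 + 1/4·1/2 + 1/4·1 = 1/2.

1/2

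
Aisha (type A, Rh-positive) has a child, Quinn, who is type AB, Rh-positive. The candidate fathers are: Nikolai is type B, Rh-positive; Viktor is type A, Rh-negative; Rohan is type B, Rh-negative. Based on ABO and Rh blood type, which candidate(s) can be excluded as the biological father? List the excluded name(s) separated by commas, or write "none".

A candidate is excluded only if no genotype consistent with his phenotype could produce a type AB, Rh-positive child with a type A, Rh-positive mother.
Viktor (type A, Rh-): no genotype consistent with that phenotype can produce a type-AB Rh+ child with a type-A mother.

Viktor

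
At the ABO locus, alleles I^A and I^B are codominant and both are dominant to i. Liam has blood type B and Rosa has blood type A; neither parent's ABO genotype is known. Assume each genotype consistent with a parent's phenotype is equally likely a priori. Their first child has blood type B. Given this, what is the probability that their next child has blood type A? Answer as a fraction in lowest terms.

Possible genotypes: Liam ∈ {I^B I^B, I^B i}; Rosa ∈ {I^A I^A, I^A i}.
Weight each parental genotype pair by prior × P(type-B child):
  I^B I^B × I^A i: posterior weight 2/3; P(next child type A) = 0.
  I^B i × I^A i: posterior weight 1/3; P(next child type A) = 1/4.
Weighted sum = 1/12.

1/12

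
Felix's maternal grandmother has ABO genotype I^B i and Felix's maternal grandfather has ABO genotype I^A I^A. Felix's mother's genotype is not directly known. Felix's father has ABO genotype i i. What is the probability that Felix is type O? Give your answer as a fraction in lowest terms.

Felix's mother's ABO genotype from I^B i × I^A I^A: 1/2 I^A I^B, 1/2 I^A i.
Crossing each possibility with the father i i and summing P(type O): 1/2·0 + 1/2·1/2 = 1/4.

1/4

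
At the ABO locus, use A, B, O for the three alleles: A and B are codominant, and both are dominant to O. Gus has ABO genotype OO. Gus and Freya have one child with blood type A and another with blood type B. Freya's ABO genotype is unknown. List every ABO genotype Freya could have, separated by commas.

For each candidate genotype of Freya, check whether crossing it with OO can produce every observed child phenotype.
  AA → possible child types {A} ✗
  AB → possible child types {A, B} ✓
  AO → possible child types {O, A} ✗
  BB → possible child types {B} ✗
  BO → possible child types {O, B} ✗
  OO → possible child types {O} ✗

AB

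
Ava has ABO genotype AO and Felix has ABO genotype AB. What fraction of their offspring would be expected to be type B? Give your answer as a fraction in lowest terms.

1/4

ABO cross AO × AB → offspring phenotypes: 1/2 A, 1/4 B, 1/4 AB.
So P(type B) = 1/4.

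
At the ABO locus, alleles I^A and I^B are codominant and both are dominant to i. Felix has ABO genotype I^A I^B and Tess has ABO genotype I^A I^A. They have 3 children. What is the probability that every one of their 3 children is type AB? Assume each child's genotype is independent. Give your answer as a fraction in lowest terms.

ABO cross I^A I^B × I^A I^A → 1/2 A, 1/2 AB.
So P(type AB) = 1/2 per child.
All 3 independent: (1/2)^3 = 1/8.

1/8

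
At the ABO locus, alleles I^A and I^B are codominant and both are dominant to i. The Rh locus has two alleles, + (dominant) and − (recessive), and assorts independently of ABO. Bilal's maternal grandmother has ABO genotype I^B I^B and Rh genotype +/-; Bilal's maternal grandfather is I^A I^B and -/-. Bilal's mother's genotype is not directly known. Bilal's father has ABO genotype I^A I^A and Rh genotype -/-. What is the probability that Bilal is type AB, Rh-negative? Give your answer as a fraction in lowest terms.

Bilal's mother's ABO genotype from I^B I^B × I^A I^B: 1/2 I^A I^B, 1/2 I^B I^B.
Crossing each possibility with the father I^A I^A and summing P(type AB): 1/2·1/2 + 1/2·1 = 3/4.
Similarly for Rh via the mother's Rh distribution: P(Rh-) = 3/4.
Independent loci: 3/4 × 3/4 = 9/16.

9/16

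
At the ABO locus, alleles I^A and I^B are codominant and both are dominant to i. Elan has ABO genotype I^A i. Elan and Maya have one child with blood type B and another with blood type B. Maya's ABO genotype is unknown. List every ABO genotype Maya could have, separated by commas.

For each candidate genotype of Maya, check whether crossing it with I^A i can produce every observed child phenotype.
  I^A I^A → possible child types {A} ✗
  I^A I^B → possible child types {A, B, AB} ✓
  I^A i → possible child types {O, A} ✗
  I^B I^B → possible child types {B, AB} ✓
  I^B i → possible child types {O, A, B, AB} ✓
  i i → possible child types {O, A} ✗

I^A I^B, I^B I^B, I^B i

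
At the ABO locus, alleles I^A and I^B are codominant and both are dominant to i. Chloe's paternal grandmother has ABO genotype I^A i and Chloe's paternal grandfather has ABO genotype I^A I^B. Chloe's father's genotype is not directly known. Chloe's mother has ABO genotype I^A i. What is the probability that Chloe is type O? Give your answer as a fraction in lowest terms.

1/8

Chloe's father's ABO genotype from I^A i × I^A I^B: 1/4 I^A I^A, 1/4 I^A I^B, 1/4 I^A i, 1/4 I^B i.
Crossing each possibility with the mother I^A i and summing P(type O): 1/4·0 + 1/4·0 + 1/4·1/4 + 1/4·1/4 = 1/8.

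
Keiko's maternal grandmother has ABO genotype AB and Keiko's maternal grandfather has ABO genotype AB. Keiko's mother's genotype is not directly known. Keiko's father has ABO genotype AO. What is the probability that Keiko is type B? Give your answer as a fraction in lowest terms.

1/4

Keiko's mother's ABO genotype from AB × AB: 1/4 AA, 1/2 AB, 1/4 BB.
Crossing each possibility with the father AO and summing P(type B): 1/4·0 + 1/2·1/4 + 1/4·1/2 = 1/4.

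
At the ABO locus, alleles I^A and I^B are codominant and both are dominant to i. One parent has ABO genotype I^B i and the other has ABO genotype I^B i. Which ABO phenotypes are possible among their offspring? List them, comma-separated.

O, B

Gametes from I^B i × I^B i give offspring ABO genotypes I^B I^B, I^B i, i i, i.e. phenotypes O, B.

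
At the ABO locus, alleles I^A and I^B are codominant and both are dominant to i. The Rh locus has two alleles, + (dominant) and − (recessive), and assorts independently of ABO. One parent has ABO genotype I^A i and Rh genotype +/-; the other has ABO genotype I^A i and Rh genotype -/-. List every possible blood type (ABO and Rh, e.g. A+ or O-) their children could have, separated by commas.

O+, O-, A+, A-

Gametes from I^A i × I^A i give offspring ABO genotypes I^A I^A, I^A i, i i, i.e. phenotypes O, A.
Rh cross +/- × -/- → phenotypes Rh+, Rh-.
Combining independently: O+, O-, A+, A-.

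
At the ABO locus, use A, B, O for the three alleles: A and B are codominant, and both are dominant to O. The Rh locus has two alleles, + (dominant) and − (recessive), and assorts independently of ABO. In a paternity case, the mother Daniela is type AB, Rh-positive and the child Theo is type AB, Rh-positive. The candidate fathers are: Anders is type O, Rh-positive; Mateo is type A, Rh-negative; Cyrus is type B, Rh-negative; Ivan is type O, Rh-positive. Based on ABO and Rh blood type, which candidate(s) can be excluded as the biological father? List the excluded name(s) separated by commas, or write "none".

Anders, Ivan

A candidate is excluded only if no genotype consistent with his phenotype could produce a type AB, Rh-positive child with a type AB, Rh-positive mother.
Anders (type O, Rh+): no genotype consistent with that phenotype can produce a type-AB Rh+ child with a type-AB mother.
Ivan (type O, Rh+): no genotype consistent with that phenotype can produce a type-AB Rh+ child with a type-AB mother.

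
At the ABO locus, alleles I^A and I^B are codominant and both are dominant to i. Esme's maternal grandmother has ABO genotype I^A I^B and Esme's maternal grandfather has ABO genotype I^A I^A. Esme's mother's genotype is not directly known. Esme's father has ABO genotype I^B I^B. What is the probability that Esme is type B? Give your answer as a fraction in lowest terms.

1/4

Esme's mother's ABO genotype from I^A I^B × I^A I^A: 1/2 I^A I^A, 1/2 I^A I^B.
Crossing each possibility with the father I^B I^B and summing P(type B): 1/2·0 + 1/2·1/2 = 1/4.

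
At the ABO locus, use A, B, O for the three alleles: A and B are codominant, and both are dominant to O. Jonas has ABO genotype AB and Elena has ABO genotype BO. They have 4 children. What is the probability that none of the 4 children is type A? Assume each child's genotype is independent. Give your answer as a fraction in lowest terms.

ABO cross AB × BO → 1/4 A, 1/2 B, 1/4 AB.
So P(type A) = 1/4 per child.
P(not type A) = 3/4 for one child; (3/4)^4 = 81/256.

81/256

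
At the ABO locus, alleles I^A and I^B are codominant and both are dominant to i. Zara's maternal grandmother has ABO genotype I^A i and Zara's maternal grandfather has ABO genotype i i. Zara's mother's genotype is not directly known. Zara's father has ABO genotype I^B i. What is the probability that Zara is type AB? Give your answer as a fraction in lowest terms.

Zara's mother's ABO genotype from I^A i × i i: 1/2 I^A i, 1/2 i i.
Crossing each possibility with the father I^B i and summing P(type AB): 1/2·1/4 + 1/2·0 = 1/8.

1/8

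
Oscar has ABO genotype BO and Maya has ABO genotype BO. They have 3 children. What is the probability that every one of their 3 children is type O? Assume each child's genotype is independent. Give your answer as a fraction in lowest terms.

ABO cross BO × BO → 1/4 O, 3/4 B.
So P(type O) = 1/4 per child.
All 3 independent: (1/4)^3 = 1/64.

1/64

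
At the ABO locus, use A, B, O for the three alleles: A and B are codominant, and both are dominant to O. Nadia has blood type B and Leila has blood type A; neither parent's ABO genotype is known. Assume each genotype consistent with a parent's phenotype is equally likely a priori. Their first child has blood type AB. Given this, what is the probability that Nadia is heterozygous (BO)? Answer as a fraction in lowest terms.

Possible genotypes: Nadia ∈ {BB, BO}; Leila ∈ {AA, AO}.
Weight each parental genotype pair by prior × P(type-AB child):
  BB × AA: posterior weight 4/9.
  BB × AO: posterior weight 2/9.
  BO × AA: posterior weight 2/9.
  BO × AO: posterior weight 1/9.
Sum the posterior weight over pairs where Nadia is BO: 1/3.

1/3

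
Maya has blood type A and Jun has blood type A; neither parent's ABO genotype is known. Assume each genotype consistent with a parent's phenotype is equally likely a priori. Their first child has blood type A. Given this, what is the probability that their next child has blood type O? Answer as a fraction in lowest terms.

1/20

Possible genotypes: Maya ∈ {I^A I^A, I^A i}; Jun ∈ {I^A I^A, I^A i}.
Weight each parental genotype pair by prior × P(type-A child):
  I^A I^A × I^A I^A: posterior weight 4/15; P(next child type O) = 0.
  I^A I^A × I^A i: posterior weight 4/15; P(next child type O) = 0.
  I^A i × I^A I^A: posterior weight 4/15; P(next child type O) = 0.
  I^A i × I^A i: posterior weight 1/5; P(next child type O) = 1/4.
Weighted sum = 1/20.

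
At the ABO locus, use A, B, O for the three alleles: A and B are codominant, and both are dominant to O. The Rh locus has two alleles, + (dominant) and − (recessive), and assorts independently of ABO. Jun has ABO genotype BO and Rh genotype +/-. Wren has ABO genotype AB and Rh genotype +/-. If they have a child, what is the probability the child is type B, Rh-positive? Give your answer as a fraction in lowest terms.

ABO cross BO × AB → offspring phenotypes: 1/4 A, 1/2 B, 1/4 AB.
Rh cross +/- × +/- → 3/4 Rh+, 1/4 Rh-.
Independent loci: P(type B, Rh-positive) = 1/2 × 3/4 = 3/8.

3/8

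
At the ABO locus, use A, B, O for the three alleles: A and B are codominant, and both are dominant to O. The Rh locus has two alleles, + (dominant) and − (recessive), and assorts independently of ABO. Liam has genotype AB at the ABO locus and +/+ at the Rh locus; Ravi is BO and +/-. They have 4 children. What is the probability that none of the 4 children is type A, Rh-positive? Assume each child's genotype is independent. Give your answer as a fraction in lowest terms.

ABO cross AB × BO → 1/4 A, 1/2 B, 1/4 AB.
Rh cross +/+ × +/- → 1 Rh+; so P(type A, Rh-positive) = 1/4 × 1 = 1/4 per child.
P(not type A, Rh-positive) = 3/4 for one child; (3/4)^4 = 81/256.

81/256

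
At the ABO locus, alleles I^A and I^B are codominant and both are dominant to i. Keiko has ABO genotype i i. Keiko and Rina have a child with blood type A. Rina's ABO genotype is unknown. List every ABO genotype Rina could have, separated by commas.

I^A I^A, I^A I^B, I^A i

For each candidate genotype of Rina, check whether crossing it with i i can produce every observed child phenotype.
  I^A I^A → possible child types {A} ✓
  I^A I^B → possible child types {A, B} ✓
  I^A i → possible child types {O, A} ✓
  I^B I^B → possible child types {B} ✗
  I^B i → possible child types {O, B} ✗
  i i → possible child types {O} ✗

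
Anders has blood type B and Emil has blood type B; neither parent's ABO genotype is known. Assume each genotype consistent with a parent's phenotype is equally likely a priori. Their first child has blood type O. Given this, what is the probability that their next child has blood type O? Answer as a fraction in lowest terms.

1/4

Possible genotypes: Anders ∈ {I^B I^B, I^B i}; Emil ∈ {I^B I^B, I^B i}.
Weight each parental genotype pair by prior × P(type-O child):
  I^B i × I^B i: posterior weight 1; P(next child type O) = 1/4.
Weighted sum = 1/4.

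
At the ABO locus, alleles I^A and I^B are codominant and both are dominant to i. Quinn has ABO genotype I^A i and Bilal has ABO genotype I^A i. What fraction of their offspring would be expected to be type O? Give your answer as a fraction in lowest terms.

ABO cross I^A i × I^A i → offspring phenotypes: 1/4 O, 3/4 A.
So P(type O) = 1/4.

1/4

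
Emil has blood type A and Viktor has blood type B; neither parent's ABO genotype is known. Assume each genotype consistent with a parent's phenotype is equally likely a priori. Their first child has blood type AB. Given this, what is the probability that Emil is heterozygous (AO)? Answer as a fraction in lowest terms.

1/3

Possible genotypes: Emil ∈ {AA, AO}; Viktor ∈ {BB, BO}.
Weight each parental genotype pair by prior × P(type-AB child):
  AA × BB: posterior weight 4/9.
  AA × BO: posterior weight 2/9.
  AO × BB: posterior weight 2/9.
  AO × BO: posterior weight 1/9.
Sum the posterior weight over pairs where Emil is AO: 1/3.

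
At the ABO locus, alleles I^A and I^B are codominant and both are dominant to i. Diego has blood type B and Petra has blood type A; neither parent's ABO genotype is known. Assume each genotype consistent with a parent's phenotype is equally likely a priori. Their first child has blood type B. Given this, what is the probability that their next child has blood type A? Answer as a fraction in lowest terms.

1/12

Possible genotypes: Diego ∈ {I^B I^B, I^B i}; Petra ∈ {I^A I^A, I^A i}.
Weight each parental genotype pair by prior × P(type-B child):
  I^B I^B × I^A i: posterior weight 2/3; P(next child type A) = 0.
  I^B i × I^A i: posterior weight 1/3; P(next child type A) = 1/4.
Weighted sum = 1/12.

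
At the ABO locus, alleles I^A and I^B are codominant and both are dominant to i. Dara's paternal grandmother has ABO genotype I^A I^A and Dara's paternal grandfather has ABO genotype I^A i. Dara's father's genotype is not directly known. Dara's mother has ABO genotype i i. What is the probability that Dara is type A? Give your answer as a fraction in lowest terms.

3/4

Dara's father's ABO genotype from I^A I^A × I^A i: 1/2 I^A I^A, 1/2 I^A i.
Crossing each possibility with the mother i i and summing P(type A): 1/2·1 + 1/2·1/2 = 3/4.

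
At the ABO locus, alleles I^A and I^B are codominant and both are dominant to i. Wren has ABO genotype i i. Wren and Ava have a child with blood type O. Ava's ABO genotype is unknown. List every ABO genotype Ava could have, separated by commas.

I^A i, I^B i, i i

For each candidate genotype of Ava, check whether crossing it with i i can produce every observed child phenotype.
  I^A I^A → possible child types {A} ✗
  I^A I^B → possible child types {A, B} ✗
  I^A i → possible child types {O, A} ✓
  I^B I^B → possible child types {B} ✗
  I^B i → possible child types {O, B} ✓
  i i → possible child types {O} ✓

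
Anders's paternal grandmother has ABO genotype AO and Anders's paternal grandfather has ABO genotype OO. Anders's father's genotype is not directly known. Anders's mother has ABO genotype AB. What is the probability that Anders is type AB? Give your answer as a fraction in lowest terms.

1/8

Anders's father's ABO genotype from AO × OO: 1/2 AO, 1/2 OO.
Crossing each possibility with the mother AB and summing P(type AB): 1/2·1/4 + 1/2·0 = 1/8.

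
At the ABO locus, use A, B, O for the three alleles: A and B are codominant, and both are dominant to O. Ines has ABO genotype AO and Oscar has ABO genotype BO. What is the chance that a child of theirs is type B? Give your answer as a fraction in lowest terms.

1/4

ABO cross AO × BO → offspring phenotypes: 1/4 O, 1/4 A, 1/4 B, 1/4 AB.
So P(type B) = 1/4.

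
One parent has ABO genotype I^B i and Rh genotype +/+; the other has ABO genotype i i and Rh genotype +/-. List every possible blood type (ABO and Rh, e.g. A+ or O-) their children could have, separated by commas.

Gametes from I^B i × i i give offspring ABO genotypes I^B i, i i, i.e. phenotypes O, B.
Rh cross +/+ × +/- → phenotypes Rh+.
Combining independently: O+, B+.

O+, B+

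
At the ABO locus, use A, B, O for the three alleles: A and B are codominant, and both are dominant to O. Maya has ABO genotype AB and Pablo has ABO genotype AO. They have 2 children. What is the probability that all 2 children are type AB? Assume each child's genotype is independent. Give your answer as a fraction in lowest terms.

1/16

ABO cross AB × AO → 1/2 A, 1/4 B, 1/4 AB.
So P(type AB) = 1/4 per child.
All 2 independent: (1/4)^2 = 1/16.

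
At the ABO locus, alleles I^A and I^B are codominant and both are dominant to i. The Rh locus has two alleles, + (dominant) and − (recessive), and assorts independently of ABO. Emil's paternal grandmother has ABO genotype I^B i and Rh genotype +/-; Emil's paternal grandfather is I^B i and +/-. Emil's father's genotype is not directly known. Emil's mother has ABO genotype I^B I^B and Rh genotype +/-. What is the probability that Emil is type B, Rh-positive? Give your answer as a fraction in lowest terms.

Emil's father's ABO genotype from I^B i × I^B i: 1/4 I^B I^B, 1/2 I^B i, 1/4 i i.
Crossing each possibility with the mother I^B I^B and summing P(type B): 1/4·1 + 1/2·1 + 1/4·1 = 1.
Similarly for Rh via the father's Rh distribution: P(Rh+) = 3/4.
Independent loci: 1 × 3/4 = 3/4.

3/4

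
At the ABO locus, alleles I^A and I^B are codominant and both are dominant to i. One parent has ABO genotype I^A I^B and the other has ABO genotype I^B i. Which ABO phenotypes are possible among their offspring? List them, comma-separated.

Gametes from I^A I^B × I^B i give offspring ABO genotypes I^A I^B, I^A i, I^B I^B, I^B i, i.e. phenotypes A, B, AB.

A, B, AB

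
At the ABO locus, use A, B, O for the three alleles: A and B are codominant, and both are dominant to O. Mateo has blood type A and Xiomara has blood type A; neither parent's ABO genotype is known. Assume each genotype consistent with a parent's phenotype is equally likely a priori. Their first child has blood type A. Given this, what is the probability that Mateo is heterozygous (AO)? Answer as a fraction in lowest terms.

7/15

Possible genotypes: Mateo ∈ {AA, AO}; Xiomara ∈ {AA, AO}.
Weight each parental genotype pair by prior × P(type-A child):
  AA × AA: posterior weight 4/15.
  AA × AO: posterior weight 4/15.
  AO × AA: posterior weight 4/15.
  AO × AO: posterior weight 1/5.
Sum the posterior weight over pairs where Mateo is AO: 7/15.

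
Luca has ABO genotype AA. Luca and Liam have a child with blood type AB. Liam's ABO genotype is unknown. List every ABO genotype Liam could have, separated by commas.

AB, BB, BO

For each candidate genotype of Liam, check whether crossing it with AA can produce every observed child phenotype.
  AA → possible child types {A} ✗
  AB → possible child types {A, AB} ✓
  AO → possible child types {A} ✗
  BB → possible child types {AB} ✓
  BO → possible child types {A, AB} ✓
  OO → possible child types {A} ✗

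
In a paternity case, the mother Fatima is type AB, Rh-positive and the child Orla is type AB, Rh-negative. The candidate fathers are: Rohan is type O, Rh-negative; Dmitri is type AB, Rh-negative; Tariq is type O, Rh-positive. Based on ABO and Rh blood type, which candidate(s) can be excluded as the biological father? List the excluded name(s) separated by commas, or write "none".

Rohan, Tariq

A candidate is excluded only if no genotype consistent with his phenotype could produce a type AB, Rh-negative child with a type AB, Rh-positive mother.
Rohan (type O, Rh-): no genotype consistent with that phenotype can produce a type-AB Rh- child with a type-AB mother.
Tariq (type O, Rh+): no genotype consistent with that phenotype can produce a type-AB Rh- child with a type-AB mother.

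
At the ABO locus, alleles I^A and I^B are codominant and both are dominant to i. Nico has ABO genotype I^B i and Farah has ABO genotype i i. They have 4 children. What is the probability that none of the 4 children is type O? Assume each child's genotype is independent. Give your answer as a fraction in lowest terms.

1/16

ABO cross I^B i × i i → 1/2 O, 1/2 B.
So P(type O) = 1/2 per child.
P(not type O) = 1/2 for one child; (1/2)^4 = 1/16.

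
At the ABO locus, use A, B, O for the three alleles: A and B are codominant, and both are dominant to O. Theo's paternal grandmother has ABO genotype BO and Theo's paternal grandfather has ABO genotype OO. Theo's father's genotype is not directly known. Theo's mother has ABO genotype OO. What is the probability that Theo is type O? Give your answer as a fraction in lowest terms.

Theo's father's ABO genotype from BO × OO: 1/2 BO, 1/2 OO.
Crossing each possibility with the mother OO and summing P(type O): 1/2·1/2 + 1/2·1 = 3/4.

3/4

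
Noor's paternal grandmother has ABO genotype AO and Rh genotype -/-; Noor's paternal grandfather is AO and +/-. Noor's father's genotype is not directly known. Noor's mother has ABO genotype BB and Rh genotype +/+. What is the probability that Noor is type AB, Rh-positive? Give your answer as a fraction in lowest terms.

1/2

Noor's father's ABO genotype from AO × AO: 1/4 AA, 1/2 AO, 1/4 OO.
Crossing each possibility with the mother BB and summing P(type AB): 1/4·1 + 1/2·1/2 + 1/4·0 = 1/2.
Similarly for Rh via the father's Rh distribution: P(Rh+) = 1.
Independent loci: 1/2 × 1 = 1/2.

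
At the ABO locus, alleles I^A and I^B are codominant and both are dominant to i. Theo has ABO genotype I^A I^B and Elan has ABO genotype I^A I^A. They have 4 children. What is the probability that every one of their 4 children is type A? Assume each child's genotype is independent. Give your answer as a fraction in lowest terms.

1/16

ABO cross I^A I^B × I^A I^A → 1/2 A, 1/2 AB.
So P(type A) = 1/2 per child.
All 4 independent: (1/2)^4 = 1/16.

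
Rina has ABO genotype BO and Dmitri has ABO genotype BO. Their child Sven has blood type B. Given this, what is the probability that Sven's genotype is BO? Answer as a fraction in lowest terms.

2/3

Cross BO × BO → 1/4 BB, 1/2 BO, 1/4 OO.
Type-B genotypes among offspring: BB (1/4), BO (1/2); total 3/4.
P(BO | type B) = (1/2) / (3/4) = 2/3.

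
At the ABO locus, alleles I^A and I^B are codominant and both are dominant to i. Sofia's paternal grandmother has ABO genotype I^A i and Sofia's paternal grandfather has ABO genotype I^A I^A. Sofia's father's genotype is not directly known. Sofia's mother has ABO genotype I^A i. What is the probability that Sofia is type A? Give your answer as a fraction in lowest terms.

Sofia's father's ABO genotype from I^A i × I^A I^A: 1/2 I^A I^A, 1/2 I^A i.
Crossing each possibility with the mother I^A i and summing P(type A): 1/2·1 + 1/2·3/4 = 7/8.

7/8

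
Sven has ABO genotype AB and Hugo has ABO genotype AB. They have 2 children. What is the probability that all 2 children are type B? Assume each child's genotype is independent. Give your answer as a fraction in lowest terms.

ABO cross AB × AB → 1/4 A, 1/4 B, 1/2 AB.
So P(type B) = 1/4 per child.
All 2 independent: (1/4)^2 = 1/16.

1/16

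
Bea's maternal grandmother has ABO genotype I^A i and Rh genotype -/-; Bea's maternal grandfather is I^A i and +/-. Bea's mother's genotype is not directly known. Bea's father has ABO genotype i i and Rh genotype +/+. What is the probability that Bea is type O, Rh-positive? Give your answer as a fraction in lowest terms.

1/2

Bea's mother's ABO genotype from I^A i × I^A i: 1/4 I^A I^A, 1/2 I^A i, 1/4 i i.
Crossing each possibility with the father i i and summing P(type O): 1/4·0 + 1/2·1/2 + 1/4·1 = 1/2.
Similarly for Rh via the mother's Rh distribution: P(Rh+) = 1.
Independent loci: 1/2 × 1 = 1/2.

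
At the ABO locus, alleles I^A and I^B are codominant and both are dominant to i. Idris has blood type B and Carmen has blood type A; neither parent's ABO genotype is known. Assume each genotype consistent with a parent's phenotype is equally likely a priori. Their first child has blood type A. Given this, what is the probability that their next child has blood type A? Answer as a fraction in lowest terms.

5/12

Possible genotypes: Idris ∈ {I^B I^B, I^B i}; Carmen ∈ {I^A I^A, I^A i}.
Weight each parental genotype pair by prior × P(type-A child):
  I^B i × I^A I^A: posterior weight 2/3; P(next child type A) = 1/2.
  I^B i × I^A i: posterior weight 1/3; P(next child type A) = 1/4.
Weighted sum = 5/12.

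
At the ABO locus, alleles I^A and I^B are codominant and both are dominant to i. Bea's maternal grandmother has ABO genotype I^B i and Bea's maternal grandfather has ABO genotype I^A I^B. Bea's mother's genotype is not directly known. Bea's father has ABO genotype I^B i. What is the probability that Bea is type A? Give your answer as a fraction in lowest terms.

Bea's mother's ABO genotype from I^B i × I^A I^B: 1/4 I^A I^B, 1/4 I^A i, 1/4 I^B I^B, 1/4 I^B i.
Crossing each possibility with the father I^B i and summing P(type A): 1/4·1/4 + 1/4·1/4 + 1/4·0 + 1/4·0 = 1/8.

1/8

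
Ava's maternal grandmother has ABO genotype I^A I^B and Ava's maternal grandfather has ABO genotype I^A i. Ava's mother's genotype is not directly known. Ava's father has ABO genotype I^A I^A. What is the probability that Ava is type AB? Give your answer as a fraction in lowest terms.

1/4

Ava's mother's ABO genotype from I^A I^B × I^A i: 1/4 I^A I^A, 1/4 I^A I^B, 1/4 I^A i, 1/4 I^B i.
Crossing each possibility with the father I^A I^A and summing P(type AB): 1/4·0 + 1/4·1/2 + 1/4·0 + 1/4·1/2 = 1/4.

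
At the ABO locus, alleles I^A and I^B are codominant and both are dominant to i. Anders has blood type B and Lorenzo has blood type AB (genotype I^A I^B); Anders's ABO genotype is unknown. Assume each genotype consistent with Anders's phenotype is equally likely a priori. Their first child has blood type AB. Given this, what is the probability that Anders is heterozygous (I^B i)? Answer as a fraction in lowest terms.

Possible genotypes: Anders ∈ {I^B I^B, I^B i}; Lorenzo ∈ {I^A I^B}.
Weight each parental genotype pair by prior × P(type-AB child):
  I^B I^B × I^A I^B: posterior weight 2/3.
  I^B i × I^A I^B: posterior weight 1/3.
Sum the posterior weight over pairs where Anders is I^B i: 1/3.

1/3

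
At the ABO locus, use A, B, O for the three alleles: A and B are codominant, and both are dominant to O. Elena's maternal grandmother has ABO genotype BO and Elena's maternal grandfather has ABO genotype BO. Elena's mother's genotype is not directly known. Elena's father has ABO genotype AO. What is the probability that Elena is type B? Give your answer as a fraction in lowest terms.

Elena's mother's ABO genotype from BO × BO: 1/4 BB, 1/2 BO, 1/4 OO.
Crossing each possibility with the father AO and summing P(type B): 1/4·1/2 + 1/2·1/4 + 1/4·0 = 1/4.

1/4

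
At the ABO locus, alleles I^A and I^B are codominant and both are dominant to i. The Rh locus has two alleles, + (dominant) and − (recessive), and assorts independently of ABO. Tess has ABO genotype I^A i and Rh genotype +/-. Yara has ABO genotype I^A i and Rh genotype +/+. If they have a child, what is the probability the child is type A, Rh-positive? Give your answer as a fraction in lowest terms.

ABO cross I^A i × I^A i → offspring phenotypes: 1/4 O, 3/4 A.
Rh cross +/- × +/+ → 1 Rh+.
Independent loci: P(type A, Rh-positive) = 3/4 × 1 = 3/4.

3/4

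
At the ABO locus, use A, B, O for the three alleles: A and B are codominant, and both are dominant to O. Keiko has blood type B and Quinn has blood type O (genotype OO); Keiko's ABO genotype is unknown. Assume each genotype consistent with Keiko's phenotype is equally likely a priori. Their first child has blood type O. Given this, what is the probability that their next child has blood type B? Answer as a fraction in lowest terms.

Possible genotypes: Keiko ∈ {BB, BO}; Quinn ∈ {OO}.
Weight each parental genotype pair by prior × P(type-O child):
  BO × OO: posterior weight 1; P(next child type B) = 1/2.
Weighted sum = 1/2.

1/2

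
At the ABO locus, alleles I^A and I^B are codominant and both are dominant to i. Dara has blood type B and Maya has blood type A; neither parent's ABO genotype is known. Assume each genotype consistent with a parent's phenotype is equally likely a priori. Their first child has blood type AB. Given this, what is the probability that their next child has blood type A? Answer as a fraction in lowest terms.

5/36

Possible genotypes: Dara ∈ {I^B I^B, I^B i}; Maya ∈ {I^A I^A, I^A i}.
Weight each parental genotype pair by prior × P(type-AB child):
  I^B I^B × I^A I^A: posterior weight 4/9; P(next child type A) = 0.
  I^B I^B × I^A i: posterior weight 2/9; P(next child type A) = 0.
  I^B i × I^A I^A: posterior weight 2/9; P(next child type A) = 1/2.
  I^B i × I^A i: posterior weight 1/9; P(next child type A) = 1/4.
Weighted sum = 5/36.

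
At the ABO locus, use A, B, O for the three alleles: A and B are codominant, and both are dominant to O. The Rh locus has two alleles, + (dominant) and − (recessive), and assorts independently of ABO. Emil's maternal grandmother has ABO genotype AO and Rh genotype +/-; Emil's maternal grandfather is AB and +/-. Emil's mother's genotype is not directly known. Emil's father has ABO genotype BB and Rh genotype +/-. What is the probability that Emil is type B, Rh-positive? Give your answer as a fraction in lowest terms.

Emil's mother's ABO genotype from AO × AB: 1/4 AA, 1/4 AB, 1/4 AO, 1/4 BO.
Crossing each possibility with the father BB and summing P(type B): 1/4·0 + 1/4·1/2 + 1/4·1/2 + 1/4·1 = 1/2.
Similarly for Rh via the mother's Rh distribution: P(Rh+) = 3/4.
Independent loci: 1/2 × 3/4 = 3/8.

3/8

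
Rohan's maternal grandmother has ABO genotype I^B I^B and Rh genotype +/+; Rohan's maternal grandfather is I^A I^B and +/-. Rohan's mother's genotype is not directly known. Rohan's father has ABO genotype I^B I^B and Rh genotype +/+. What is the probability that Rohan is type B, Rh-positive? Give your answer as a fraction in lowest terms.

Rohan's mother's ABO genotype from I^B I^B × I^A I^B: 1/2 I^A I^B, 1/2 I^B I^B.
Crossing each possibility with the father I^B I^B and summing P(type B): 1/2·1/2 + 1/2·1 = 3/4.
Similarly for Rh via the mother's Rh distribution: P(Rh+) = 1.
Independent loci: 3/4 × 1 = 3/4.

3/4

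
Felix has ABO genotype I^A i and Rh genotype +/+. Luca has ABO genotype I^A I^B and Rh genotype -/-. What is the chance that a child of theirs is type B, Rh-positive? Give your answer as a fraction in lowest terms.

1/4

ABO cross I^A i × I^A I^B → offspring phenotypes: 1/2 A, 1/4 B, 1/4 AB.
Rh cross +/+ × -/- → 1 Rh+.
Independent loci: P(type B, Rh-positive) = 1/4 × 1 = 1/4.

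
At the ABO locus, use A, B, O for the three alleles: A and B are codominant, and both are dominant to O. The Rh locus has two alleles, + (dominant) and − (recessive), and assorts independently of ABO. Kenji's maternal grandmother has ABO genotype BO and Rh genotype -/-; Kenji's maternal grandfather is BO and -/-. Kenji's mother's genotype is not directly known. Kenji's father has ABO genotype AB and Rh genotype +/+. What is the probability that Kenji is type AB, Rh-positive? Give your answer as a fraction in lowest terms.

Kenji's mother's ABO genotype from BO × BO: 1/4 BB, 1/2 BO, 1/4 OO.
Crossing each possibility with the father AB and summing P(type AB): 1/4·1/2 + 1/2·1/4 + 1/4·0 = 1/4.
Similarly for Rh via the mother's Rh distribution: P(Rh+) = 1.
Independent loci: 1/4 × 1 = 1/4.

1/4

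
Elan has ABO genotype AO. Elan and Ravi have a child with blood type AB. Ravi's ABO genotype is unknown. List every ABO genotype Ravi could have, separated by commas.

AB, BB, BO

For each candidate genotype of Ravi, check whether crossing it with AO can produce every observed child phenotype.
  AA → possible child types {A} ✗
  AB → possible child types {A, B, AB} ✓
  AO → possible child types {O, A} ✗
  BB → possible child types {B, AB} ✓
  BO → possible child types {O, A, B, AB} ✓
  OO → possible child types {O, A} ✗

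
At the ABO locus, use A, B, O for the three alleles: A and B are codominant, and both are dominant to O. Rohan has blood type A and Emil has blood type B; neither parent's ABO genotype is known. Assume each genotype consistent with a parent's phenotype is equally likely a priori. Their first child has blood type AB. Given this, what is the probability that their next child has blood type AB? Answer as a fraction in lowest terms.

Possible genotypes: Rohan ∈ {AA, AO}; Emil ∈ {BB, BO}.
Weight each parental genotype pair by prior × P(type-AB child):
  AA × BB: posterior weight 4/9; P(next child type AB) = 1.
  AA × BO: posterior weight 2/9; P(next child type AB) = 1/2.
  AO × BB: posterior weight 2/9; P(next child type AB) = 1/2.
  AO × BO: posterior weight 1/9; P(next child type AB) = 1/4.
Weighted sum = 25/36.

25/36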